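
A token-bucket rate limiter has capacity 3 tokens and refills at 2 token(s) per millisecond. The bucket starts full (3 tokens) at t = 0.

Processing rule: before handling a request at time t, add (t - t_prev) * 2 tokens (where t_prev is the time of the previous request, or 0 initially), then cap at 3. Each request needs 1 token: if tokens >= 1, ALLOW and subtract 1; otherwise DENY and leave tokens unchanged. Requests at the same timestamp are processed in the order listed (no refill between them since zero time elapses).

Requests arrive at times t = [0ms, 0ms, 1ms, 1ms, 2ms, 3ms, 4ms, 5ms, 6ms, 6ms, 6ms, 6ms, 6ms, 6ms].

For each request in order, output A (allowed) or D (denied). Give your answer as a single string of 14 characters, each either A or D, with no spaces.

Simulating step by step:
  req#1 t=0ms: ALLOW
  req#2 t=0ms: ALLOW
  req#3 t=1ms: ALLOW
  req#4 t=1ms: ALLOW
  req#5 t=2ms: ALLOW
  req#6 t=3ms: ALLOW
  req#7 t=4ms: ALLOW
  req#8 t=5ms: ALLOW
  req#9 t=6ms: ALLOW
  req#10 t=6ms: ALLOW
  req#11 t=6ms: ALLOW
  req#12 t=6ms: DENY
  req#13 t=6ms: DENY
  req#14 t=6ms: DENY

Answer: AAAAAAAAAAADDD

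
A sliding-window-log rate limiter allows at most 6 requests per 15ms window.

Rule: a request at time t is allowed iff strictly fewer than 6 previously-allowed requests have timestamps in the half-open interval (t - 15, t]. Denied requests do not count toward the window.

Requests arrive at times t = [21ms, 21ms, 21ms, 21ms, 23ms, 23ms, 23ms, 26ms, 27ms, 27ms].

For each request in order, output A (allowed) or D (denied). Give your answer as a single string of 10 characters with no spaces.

Answer: AAAAAADDDD

Derivation:
Tracking allowed requests in the window:
  req#1 t=21ms: ALLOW
  req#2 t=21ms: ALLOW
  req#3 t=21ms: ALLOW
  req#4 t=21ms: ALLOW
  req#5 t=23ms: ALLOW
  req#6 t=23ms: ALLOW
  req#7 t=23ms: DENY
  req#8 t=26ms: DENY
  req#9 t=27ms: DENY
  req#10 t=27ms: DENY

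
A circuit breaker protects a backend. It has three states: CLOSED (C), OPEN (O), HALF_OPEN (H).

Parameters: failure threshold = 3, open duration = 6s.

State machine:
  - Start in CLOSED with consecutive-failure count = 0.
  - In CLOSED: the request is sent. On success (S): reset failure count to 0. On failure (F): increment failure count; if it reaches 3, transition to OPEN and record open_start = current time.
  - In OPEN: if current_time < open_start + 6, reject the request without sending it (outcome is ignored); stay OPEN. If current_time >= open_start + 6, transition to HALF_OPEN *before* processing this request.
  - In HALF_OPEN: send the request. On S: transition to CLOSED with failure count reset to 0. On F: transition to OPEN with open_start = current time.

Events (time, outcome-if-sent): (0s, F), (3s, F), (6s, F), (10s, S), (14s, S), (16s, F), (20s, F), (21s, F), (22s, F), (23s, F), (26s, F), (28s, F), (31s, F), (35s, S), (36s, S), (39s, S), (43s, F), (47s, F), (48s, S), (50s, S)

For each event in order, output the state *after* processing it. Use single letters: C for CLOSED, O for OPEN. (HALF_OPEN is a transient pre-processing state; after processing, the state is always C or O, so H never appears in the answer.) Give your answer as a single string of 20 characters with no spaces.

Answer: CCOOCCCOOOOOOCCCCCCC

Derivation:
State after each event:
  event#1 t=0s outcome=F: state=CLOSED
  event#2 t=3s outcome=F: state=CLOSED
  event#3 t=6s outcome=F: state=OPEN
  event#4 t=10s outcome=S: state=OPEN
  event#5 t=14s outcome=S: state=CLOSED
  event#6 t=16s outcome=F: state=CLOSED
  event#7 t=20s outcome=F: state=CLOSED
  event#8 t=21s outcome=F: state=OPEN
  event#9 t=22s outcome=F: state=OPEN
  event#10 t=23s outcome=F: state=OPEN
  event#11 t=26s outcome=F: state=OPEN
  event#12 t=28s outcome=F: state=OPEN
  event#13 t=31s outcome=F: state=OPEN
  event#14 t=35s outcome=S: state=CLOSED
  event#15 t=36s outcome=S: state=CLOSED
  event#16 t=39s outcome=S: state=CLOSED
  event#17 t=43s outcome=F: state=CLOSED
  event#18 t=47s outcome=F: state=CLOSED
  event#19 t=48s outcome=S: state=CLOSED
  event#20 t=50s outcome=S: state=CLOSED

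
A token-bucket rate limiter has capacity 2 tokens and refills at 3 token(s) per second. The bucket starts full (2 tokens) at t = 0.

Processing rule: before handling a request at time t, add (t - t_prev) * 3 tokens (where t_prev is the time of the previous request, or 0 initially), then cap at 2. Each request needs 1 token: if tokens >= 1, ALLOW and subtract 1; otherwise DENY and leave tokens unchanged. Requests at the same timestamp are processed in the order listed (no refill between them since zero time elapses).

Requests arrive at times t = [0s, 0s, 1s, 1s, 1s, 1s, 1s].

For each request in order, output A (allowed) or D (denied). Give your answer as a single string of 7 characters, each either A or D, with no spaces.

Answer: AAAADDD

Derivation:
Simulating step by step:
  req#1 t=0s: ALLOW
  req#2 t=0s: ALLOW
  req#3 t=1s: ALLOW
  req#4 t=1s: ALLOW
  req#5 t=1s: DENY
  req#6 t=1s: DENY
  req#7 t=1s: DENY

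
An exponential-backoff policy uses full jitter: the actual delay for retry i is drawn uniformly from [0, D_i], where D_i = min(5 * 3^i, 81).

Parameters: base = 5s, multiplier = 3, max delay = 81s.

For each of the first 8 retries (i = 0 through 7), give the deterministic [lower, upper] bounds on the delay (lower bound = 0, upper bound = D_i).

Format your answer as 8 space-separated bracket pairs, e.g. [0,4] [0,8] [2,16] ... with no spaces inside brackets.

Computing bounds per retry:
  i=0: D_i=min(5*3^0,81)=5, bounds=[0,5]
  i=1: D_i=min(5*3^1,81)=15, bounds=[0,15]
  i=2: D_i=min(5*3^2,81)=45, bounds=[0,45]
  i=3: D_i=min(5*3^3,81)=81, bounds=[0,81]
  i=4: D_i=min(5*3^4,81)=81, bounds=[0,81]
  i=5: D_i=min(5*3^5,81)=81, bounds=[0,81]
  i=6: D_i=min(5*3^6,81)=81, bounds=[0,81]
  i=7: D_i=min(5*3^7,81)=81, bounds=[0,81]

Answer: [0,5] [0,15] [0,45] [0,81] [0,81] [0,81] [0,81] [0,81]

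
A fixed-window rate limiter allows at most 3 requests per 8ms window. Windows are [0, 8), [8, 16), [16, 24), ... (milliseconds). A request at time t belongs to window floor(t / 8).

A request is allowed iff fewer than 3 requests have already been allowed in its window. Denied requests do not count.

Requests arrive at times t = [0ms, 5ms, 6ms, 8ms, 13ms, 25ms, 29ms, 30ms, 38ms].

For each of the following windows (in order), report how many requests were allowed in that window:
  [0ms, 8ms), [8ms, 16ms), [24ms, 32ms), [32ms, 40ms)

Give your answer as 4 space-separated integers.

Answer: 3 2 3 1

Derivation:
Processing requests:
  req#1 t=0ms (window 0): ALLOW
  req#2 t=5ms (window 0): ALLOW
  req#3 t=6ms (window 0): ALLOW
  req#4 t=8ms (window 1): ALLOW
  req#5 t=13ms (window 1): ALLOW
  req#6 t=25ms (window 3): ALLOW
  req#7 t=29ms (window 3): ALLOW
  req#8 t=30ms (window 3): ALLOW
  req#9 t=38ms (window 4): ALLOW

Allowed counts by window: 3 2 3 1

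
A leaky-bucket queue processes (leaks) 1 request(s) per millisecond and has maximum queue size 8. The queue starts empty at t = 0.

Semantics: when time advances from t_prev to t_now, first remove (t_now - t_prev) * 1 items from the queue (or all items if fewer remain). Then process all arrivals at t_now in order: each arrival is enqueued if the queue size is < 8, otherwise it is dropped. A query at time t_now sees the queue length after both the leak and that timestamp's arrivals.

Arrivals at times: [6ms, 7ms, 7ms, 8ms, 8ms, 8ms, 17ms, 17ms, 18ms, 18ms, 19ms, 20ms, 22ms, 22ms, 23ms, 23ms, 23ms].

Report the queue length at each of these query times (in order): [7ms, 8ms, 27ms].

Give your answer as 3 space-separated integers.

Answer: 2 4 1

Derivation:
Queue lengths at query times:
  query t=7ms: backlog = 2
  query t=8ms: backlog = 4
  query t=27ms: backlog = 1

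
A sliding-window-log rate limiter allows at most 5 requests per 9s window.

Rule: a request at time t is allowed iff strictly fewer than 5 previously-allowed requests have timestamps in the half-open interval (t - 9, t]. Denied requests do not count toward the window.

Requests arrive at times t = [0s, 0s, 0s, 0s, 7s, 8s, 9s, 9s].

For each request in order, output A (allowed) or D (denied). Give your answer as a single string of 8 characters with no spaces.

Tracking allowed requests in the window:
  req#1 t=0s: ALLOW
  req#2 t=0s: ALLOW
  req#3 t=0s: ALLOW
  req#4 t=0s: ALLOW
  req#5 t=7s: ALLOW
  req#6 t=8s: DENY
  req#7 t=9s: ALLOW
  req#8 t=9s: ALLOW

Answer: AAAAADAA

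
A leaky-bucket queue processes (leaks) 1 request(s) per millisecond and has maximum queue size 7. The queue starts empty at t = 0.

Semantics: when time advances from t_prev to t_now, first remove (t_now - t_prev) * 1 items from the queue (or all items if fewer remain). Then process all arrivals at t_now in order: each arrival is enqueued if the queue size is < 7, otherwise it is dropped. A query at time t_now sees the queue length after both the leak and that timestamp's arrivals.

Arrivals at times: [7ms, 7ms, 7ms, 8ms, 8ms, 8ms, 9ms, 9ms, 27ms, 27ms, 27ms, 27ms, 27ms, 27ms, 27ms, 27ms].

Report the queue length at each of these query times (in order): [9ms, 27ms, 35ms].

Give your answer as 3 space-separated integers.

Queue lengths at query times:
  query t=9ms: backlog = 6
  query t=27ms: backlog = 7
  query t=35ms: backlog = 0

Answer: 6 7 0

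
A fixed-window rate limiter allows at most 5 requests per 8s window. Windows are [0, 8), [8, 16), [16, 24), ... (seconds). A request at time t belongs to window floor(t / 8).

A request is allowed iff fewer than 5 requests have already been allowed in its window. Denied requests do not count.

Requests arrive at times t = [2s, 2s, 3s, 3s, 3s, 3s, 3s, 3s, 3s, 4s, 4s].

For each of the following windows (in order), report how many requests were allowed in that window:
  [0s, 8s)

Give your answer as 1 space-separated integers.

Processing requests:
  req#1 t=2s (window 0): ALLOW
  req#2 t=2s (window 0): ALLOW
  req#3 t=3s (window 0): ALLOW
  req#4 t=3s (window 0): ALLOW
  req#5 t=3s (window 0): ALLOW
  req#6 t=3s (window 0): DENY
  req#7 t=3s (window 0): DENY
  req#8 t=3s (window 0): DENY
  req#9 t=3s (window 0): DENY
  req#10 t=4s (window 0): DENY
  req#11 t=4s (window 0): DENY

Allowed counts by window: 5

Answer: 5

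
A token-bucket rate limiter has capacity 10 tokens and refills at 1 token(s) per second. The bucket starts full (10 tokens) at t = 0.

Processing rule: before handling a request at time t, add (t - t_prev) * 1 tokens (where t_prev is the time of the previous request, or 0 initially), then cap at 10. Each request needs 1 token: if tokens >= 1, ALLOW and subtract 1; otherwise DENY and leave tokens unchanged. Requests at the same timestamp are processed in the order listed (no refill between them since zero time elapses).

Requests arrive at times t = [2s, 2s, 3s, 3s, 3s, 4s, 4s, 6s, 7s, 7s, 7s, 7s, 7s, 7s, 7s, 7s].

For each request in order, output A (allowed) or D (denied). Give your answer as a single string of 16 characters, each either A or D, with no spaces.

Simulating step by step:
  req#1 t=2s: ALLOW
  req#2 t=2s: ALLOW
  req#3 t=3s: ALLOW
  req#4 t=3s: ALLOW
  req#5 t=3s: ALLOW
  req#6 t=4s: ALLOW
  req#7 t=4s: ALLOW
  req#8 t=6s: ALLOW
  req#9 t=7s: ALLOW
  req#10 t=7s: ALLOW
  req#11 t=7s: ALLOW
  req#12 t=7s: ALLOW
  req#13 t=7s: ALLOW
  req#14 t=7s: ALLOW
  req#15 t=7s: ALLOW
  req#16 t=7s: DENY

Answer: AAAAAAAAAAAAAAAD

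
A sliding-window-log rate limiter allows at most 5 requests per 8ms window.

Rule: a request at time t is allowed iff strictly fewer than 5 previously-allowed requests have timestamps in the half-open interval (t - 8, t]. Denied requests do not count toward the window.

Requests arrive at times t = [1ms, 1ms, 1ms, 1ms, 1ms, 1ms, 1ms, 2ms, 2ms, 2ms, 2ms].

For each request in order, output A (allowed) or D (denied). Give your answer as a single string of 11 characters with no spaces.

Answer: AAAAADDDDDD

Derivation:
Tracking allowed requests in the window:
  req#1 t=1ms: ALLOW
  req#2 t=1ms: ALLOW
  req#3 t=1ms: ALLOW
  req#4 t=1ms: ALLOW
  req#5 t=1ms: ALLOW
  req#6 t=1ms: DENY
  req#7 t=1ms: DENY
  req#8 t=2ms: DENY
  req#9 t=2ms: DENY
  req#10 t=2ms: DENY
  req#11 t=2ms: DENY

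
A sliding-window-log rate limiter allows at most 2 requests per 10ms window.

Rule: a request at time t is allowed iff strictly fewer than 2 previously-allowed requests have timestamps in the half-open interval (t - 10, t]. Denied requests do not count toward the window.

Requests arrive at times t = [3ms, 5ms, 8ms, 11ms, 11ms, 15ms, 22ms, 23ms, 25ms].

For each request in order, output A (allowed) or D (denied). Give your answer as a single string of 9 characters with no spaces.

Tracking allowed requests in the window:
  req#1 t=3ms: ALLOW
  req#2 t=5ms: ALLOW
  req#3 t=8ms: DENY
  req#4 t=11ms: DENY
  req#5 t=11ms: DENY
  req#6 t=15ms: ALLOW
  req#7 t=22ms: ALLOW
  req#8 t=23ms: DENY
  req#9 t=25ms: ALLOW

Answer: AADDDAADA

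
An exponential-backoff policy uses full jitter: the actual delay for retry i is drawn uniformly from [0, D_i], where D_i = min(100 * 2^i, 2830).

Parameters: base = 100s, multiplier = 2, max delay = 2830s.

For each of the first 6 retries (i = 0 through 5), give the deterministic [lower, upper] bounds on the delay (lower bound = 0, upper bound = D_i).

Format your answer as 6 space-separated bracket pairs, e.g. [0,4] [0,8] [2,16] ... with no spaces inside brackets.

Answer: [0,100] [0,200] [0,400] [0,800] [0,1600] [0,2830]

Derivation:
Computing bounds per retry:
  i=0: D_i=min(100*2^0,2830)=100, bounds=[0,100]
  i=1: D_i=min(100*2^1,2830)=200, bounds=[0,200]
  i=2: D_i=min(100*2^2,2830)=400, bounds=[0,400]
  i=3: D_i=min(100*2^3,2830)=800, bounds=[0,800]
  i=4: D_i=min(100*2^4,2830)=1600, bounds=[0,1600]
  i=5: D_i=min(100*2^5,2830)=2830, bounds=[0,2830]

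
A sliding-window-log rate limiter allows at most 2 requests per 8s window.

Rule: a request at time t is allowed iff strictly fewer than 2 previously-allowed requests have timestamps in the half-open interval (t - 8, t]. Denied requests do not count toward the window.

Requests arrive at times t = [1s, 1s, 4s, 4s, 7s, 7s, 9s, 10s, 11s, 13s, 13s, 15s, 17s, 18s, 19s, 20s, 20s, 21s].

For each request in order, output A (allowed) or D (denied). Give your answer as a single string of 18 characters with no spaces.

Answer: AADDDDAADDDDAADDDD

Derivation:
Tracking allowed requests in the window:
  req#1 t=1s: ALLOW
  req#2 t=1s: ALLOW
  req#3 t=4s: DENY
  req#4 t=4s: DENY
  req#5 t=7s: DENY
  req#6 t=7s: DENY
  req#7 t=9s: ALLOW
  req#8 t=10s: ALLOW
  req#9 t=11s: DENY
  req#10 t=13s: DENY
  req#11 t=13s: DENY
  req#12 t=15s: DENY
  req#13 t=17s: ALLOW
  req#14 t=18s: ALLOW
  req#15 t=19s: DENY
  req#16 t=20s: DENY
  req#17 t=20s: DENY
  req#18 t=21s: DENY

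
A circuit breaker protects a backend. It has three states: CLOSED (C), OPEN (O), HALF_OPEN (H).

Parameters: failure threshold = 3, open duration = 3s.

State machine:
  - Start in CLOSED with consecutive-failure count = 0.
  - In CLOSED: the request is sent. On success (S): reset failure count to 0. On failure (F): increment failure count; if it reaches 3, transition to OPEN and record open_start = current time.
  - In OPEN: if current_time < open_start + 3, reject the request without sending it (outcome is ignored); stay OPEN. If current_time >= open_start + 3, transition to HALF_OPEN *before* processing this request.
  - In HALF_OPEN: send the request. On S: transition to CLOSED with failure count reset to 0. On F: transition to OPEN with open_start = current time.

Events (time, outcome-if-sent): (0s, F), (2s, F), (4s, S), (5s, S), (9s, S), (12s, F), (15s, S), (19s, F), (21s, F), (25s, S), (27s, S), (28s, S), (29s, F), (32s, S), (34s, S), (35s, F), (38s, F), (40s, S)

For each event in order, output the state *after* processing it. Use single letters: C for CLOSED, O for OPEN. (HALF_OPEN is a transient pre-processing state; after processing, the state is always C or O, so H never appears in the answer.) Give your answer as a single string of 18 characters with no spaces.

State after each event:
  event#1 t=0s outcome=F: state=CLOSED
  event#2 t=2s outcome=F: state=CLOSED
  event#3 t=4s outcome=S: state=CLOSED
  event#4 t=5s outcome=S: state=CLOSED
  event#5 t=9s outcome=S: state=CLOSED
  event#6 t=12s outcome=F: state=CLOSED
  event#7 t=15s outcome=S: state=CLOSED
  event#8 t=19s outcome=F: state=CLOSED
  event#9 t=21s outcome=F: state=CLOSED
  event#10 t=25s outcome=S: state=CLOSED
  event#11 t=27s outcome=S: state=CLOSED
  event#12 t=28s outcome=S: state=CLOSED
  event#13 t=29s outcome=F: state=CLOSED
  event#14 t=32s outcome=S: state=CLOSED
  event#15 t=34s outcome=S: state=CLOSED
  event#16 t=35s outcome=F: state=CLOSED
  event#17 t=38s outcome=F: state=CLOSED
  event#18 t=40s outcome=S: state=CLOSED

Answer: CCCCCCCCCCCCCCCCCC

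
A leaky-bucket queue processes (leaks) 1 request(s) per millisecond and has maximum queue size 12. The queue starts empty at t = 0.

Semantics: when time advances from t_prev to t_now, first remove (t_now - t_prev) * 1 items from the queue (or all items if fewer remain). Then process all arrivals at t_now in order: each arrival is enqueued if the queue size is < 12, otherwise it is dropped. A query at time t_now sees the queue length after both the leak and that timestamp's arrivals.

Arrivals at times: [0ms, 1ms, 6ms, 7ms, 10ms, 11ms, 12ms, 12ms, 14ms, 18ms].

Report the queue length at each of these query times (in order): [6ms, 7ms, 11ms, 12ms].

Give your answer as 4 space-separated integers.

Answer: 1 1 1 2

Derivation:
Queue lengths at query times:
  query t=6ms: backlog = 1
  query t=7ms: backlog = 1
  query t=11ms: backlog = 1
  query t=12ms: backlog = 2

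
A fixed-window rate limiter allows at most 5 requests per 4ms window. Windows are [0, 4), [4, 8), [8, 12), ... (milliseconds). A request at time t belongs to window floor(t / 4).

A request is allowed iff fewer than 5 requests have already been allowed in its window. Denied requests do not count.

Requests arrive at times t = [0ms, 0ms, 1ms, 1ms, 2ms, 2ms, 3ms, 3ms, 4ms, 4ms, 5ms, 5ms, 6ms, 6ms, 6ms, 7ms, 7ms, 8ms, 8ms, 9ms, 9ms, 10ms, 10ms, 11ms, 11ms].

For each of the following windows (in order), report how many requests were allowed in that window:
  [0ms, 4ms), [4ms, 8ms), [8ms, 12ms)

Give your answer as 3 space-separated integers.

Answer: 5 5 5

Derivation:
Processing requests:
  req#1 t=0ms (window 0): ALLOW
  req#2 t=0ms (window 0): ALLOW
  req#3 t=1ms (window 0): ALLOW
  req#4 t=1ms (window 0): ALLOW
  req#5 t=2ms (window 0): ALLOW
  req#6 t=2ms (window 0): DENY
  req#7 t=3ms (window 0): DENY
  req#8 t=3ms (window 0): DENY
  req#9 t=4ms (window 1): ALLOW
  req#10 t=4ms (window 1): ALLOW
  req#11 t=5ms (window 1): ALLOW
  req#12 t=5ms (window 1): ALLOW
  req#13 t=6ms (window 1): ALLOW
  req#14 t=6ms (window 1): DENY
  req#15 t=6ms (window 1): DENY
  req#16 t=7ms (window 1): DENY
  req#17 t=7ms (window 1): DENY
  req#18 t=8ms (window 2): ALLOW
  req#19 t=8ms (window 2): ALLOW
  req#20 t=9ms (window 2): ALLOW
  req#21 t=9ms (window 2): ALLOW
  req#22 t=10ms (window 2): ALLOW
  req#23 t=10ms (window 2): DENY
  req#24 t=11ms (window 2): DENY
  req#25 t=11ms (window 2): DENY

Allowed counts by window: 5 5 5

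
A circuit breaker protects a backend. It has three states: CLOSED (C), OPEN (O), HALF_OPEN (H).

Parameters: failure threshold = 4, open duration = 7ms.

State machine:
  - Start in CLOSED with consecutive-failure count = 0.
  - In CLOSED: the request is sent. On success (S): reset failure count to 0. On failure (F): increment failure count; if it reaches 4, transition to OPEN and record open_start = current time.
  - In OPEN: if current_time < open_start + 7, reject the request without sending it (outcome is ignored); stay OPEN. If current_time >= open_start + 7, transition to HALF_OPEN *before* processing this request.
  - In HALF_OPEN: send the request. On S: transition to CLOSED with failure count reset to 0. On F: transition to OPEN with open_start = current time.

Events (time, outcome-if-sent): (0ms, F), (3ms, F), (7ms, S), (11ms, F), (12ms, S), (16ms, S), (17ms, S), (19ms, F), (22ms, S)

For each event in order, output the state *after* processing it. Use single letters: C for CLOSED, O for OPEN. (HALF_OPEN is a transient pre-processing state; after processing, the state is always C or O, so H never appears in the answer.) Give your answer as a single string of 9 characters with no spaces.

State after each event:
  event#1 t=0ms outcome=F: state=CLOSED
  event#2 t=3ms outcome=F: state=CLOSED
  event#3 t=7ms outcome=S: state=CLOSED
  event#4 t=11ms outcome=F: state=CLOSED
  event#5 t=12ms outcome=S: state=CLOSED
  event#6 t=16ms outcome=S: state=CLOSED
  event#7 t=17ms outcome=S: state=CLOSED
  event#8 t=19ms outcome=F: state=CLOSED
  event#9 t=22ms outcome=S: state=CLOSED

Answer: CCCCCCCCC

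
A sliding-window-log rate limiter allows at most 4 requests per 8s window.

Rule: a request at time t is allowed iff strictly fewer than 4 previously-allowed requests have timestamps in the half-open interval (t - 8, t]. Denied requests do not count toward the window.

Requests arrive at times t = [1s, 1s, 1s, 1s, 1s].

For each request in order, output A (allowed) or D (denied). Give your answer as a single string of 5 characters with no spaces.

Tracking allowed requests in the window:
  req#1 t=1s: ALLOW
  req#2 t=1s: ALLOW
  req#3 t=1s: ALLOW
  req#4 t=1s: ALLOW
  req#5 t=1s: DENY

Answer: AAAAD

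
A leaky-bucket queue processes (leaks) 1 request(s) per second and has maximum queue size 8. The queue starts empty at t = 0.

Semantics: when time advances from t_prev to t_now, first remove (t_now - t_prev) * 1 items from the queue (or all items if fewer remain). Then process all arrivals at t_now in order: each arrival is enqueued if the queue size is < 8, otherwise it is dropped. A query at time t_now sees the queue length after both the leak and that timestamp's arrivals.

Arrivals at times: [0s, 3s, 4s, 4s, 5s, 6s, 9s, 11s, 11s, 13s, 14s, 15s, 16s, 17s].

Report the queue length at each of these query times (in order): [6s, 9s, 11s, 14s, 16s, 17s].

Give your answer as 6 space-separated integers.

Answer: 2 1 2 1 1 1

Derivation:
Queue lengths at query times:
  query t=6s: backlog = 2
  query t=9s: backlog = 1
  query t=11s: backlog = 2
  query t=14s: backlog = 1
  query t=16s: backlog = 1
  query t=17s: backlog = 1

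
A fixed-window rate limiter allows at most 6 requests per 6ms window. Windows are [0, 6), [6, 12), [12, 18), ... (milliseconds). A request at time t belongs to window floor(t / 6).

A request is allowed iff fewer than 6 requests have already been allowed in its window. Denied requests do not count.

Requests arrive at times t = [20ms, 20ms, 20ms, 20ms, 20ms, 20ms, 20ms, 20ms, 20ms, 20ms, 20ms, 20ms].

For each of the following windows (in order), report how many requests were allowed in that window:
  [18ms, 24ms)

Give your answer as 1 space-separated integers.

Answer: 6

Derivation:
Processing requests:
  req#1 t=20ms (window 3): ALLOW
  req#2 t=20ms (window 3): ALLOW
  req#3 t=20ms (window 3): ALLOW
  req#4 t=20ms (window 3): ALLOW
  req#5 t=20ms (window 3): ALLOW
  req#6 t=20ms (window 3): ALLOW
  req#7 t=20ms (window 3): DENY
  req#8 t=20ms (window 3): DENY
  req#9 t=20ms (window 3): DENY
  req#10 t=20ms (window 3): DENY
  req#11 t=20ms (window 3): DENY
  req#12 t=20ms (window 3): DENY

Allowed counts by window: 6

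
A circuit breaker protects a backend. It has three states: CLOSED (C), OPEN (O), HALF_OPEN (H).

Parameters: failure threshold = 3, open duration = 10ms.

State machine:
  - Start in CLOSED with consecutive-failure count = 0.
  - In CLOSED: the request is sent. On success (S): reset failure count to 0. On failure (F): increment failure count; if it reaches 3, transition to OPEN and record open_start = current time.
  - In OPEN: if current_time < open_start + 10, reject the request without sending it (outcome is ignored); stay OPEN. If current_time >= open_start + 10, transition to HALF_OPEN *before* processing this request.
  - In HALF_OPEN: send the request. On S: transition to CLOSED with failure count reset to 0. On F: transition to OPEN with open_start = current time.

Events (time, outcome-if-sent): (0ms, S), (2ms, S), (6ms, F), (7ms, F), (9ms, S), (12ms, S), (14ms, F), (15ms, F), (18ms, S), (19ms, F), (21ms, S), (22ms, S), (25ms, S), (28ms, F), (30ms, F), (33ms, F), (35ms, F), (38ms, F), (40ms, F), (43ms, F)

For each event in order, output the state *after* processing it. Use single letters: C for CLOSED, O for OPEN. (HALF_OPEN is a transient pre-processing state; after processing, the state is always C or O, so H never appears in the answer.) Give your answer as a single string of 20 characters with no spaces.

State after each event:
  event#1 t=0ms outcome=S: state=CLOSED
  event#2 t=2ms outcome=S: state=CLOSED
  event#3 t=6ms outcome=F: state=CLOSED
  event#4 t=7ms outcome=F: state=CLOSED
  event#5 t=9ms outcome=S: state=CLOSED
  event#6 t=12ms outcome=S: state=CLOSED
  event#7 t=14ms outcome=F: state=CLOSED
  event#8 t=15ms outcome=F: state=CLOSED
  event#9 t=18ms outcome=S: state=CLOSED
  event#10 t=19ms outcome=F: state=CLOSED
  event#11 t=21ms outcome=S: state=CLOSED
  event#12 t=22ms outcome=S: state=CLOSED
  event#13 t=25ms outcome=S: state=CLOSED
  event#14 t=28ms outcome=F: state=CLOSED
  event#15 t=30ms outcome=F: state=CLOSED
  event#16 t=33ms outcome=F: state=OPEN
  event#17 t=35ms outcome=F: state=OPEN
  event#18 t=38ms outcome=F: state=OPEN
  event#19 t=40ms outcome=F: state=OPEN
  event#20 t=43ms outcome=F: state=OPEN

Answer: CCCCCCCCCCCCCCCOOOOO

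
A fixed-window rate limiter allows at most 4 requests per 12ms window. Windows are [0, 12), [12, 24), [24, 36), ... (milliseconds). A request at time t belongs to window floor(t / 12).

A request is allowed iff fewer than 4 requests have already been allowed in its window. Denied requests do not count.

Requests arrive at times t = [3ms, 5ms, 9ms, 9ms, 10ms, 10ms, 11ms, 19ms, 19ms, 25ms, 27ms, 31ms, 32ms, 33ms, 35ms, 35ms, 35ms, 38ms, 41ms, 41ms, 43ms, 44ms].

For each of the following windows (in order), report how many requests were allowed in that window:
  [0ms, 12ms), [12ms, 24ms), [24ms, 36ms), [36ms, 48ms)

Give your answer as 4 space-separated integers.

Answer: 4 2 4 4

Derivation:
Processing requests:
  req#1 t=3ms (window 0): ALLOW
  req#2 t=5ms (window 0): ALLOW
  req#3 t=9ms (window 0): ALLOW
  req#4 t=9ms (window 0): ALLOW
  req#5 t=10ms (window 0): DENY
  req#6 t=10ms (window 0): DENY
  req#7 t=11ms (window 0): DENY
  req#8 t=19ms (window 1): ALLOW
  req#9 t=19ms (window 1): ALLOW
  req#10 t=25ms (window 2): ALLOW
  req#11 t=27ms (window 2): ALLOW
  req#12 t=31ms (window 2): ALLOW
  req#13 t=32ms (window 2): ALLOW
  req#14 t=33ms (window 2): DENY
  req#15 t=35ms (window 2): DENY
  req#16 t=35ms (window 2): DENY
  req#17 t=35ms (window 2): DENY
  req#18 t=38ms (window 3): ALLOW
  req#19 t=41ms (window 3): ALLOW
  req#20 t=41ms (window 3): ALLOW
  req#21 t=43ms (window 3): ALLOW
  req#22 t=44ms (window 3): DENY

Allowed counts by window: 4 2 4 4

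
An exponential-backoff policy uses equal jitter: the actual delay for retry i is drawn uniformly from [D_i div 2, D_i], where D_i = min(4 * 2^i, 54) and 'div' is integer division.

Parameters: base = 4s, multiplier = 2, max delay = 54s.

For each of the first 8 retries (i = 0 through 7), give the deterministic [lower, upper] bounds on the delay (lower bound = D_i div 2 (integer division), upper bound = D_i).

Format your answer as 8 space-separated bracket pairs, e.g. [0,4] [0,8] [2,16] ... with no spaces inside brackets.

Computing bounds per retry:
  i=0: D_i=min(4*2^0,54)=4, bounds=[2,4]
  i=1: D_i=min(4*2^1,54)=8, bounds=[4,8]
  i=2: D_i=min(4*2^2,54)=16, bounds=[8,16]
  i=3: D_i=min(4*2^3,54)=32, bounds=[16,32]
  i=4: D_i=min(4*2^4,54)=54, bounds=[27,54]
  i=5: D_i=min(4*2^5,54)=54, bounds=[27,54]
  i=6: D_i=min(4*2^6,54)=54, bounds=[27,54]
  i=7: D_i=min(4*2^7,54)=54, bounds=[27,54]

Answer: [2,4] [4,8] [8,16] [16,32] [27,54] [27,54] [27,54] [27,54]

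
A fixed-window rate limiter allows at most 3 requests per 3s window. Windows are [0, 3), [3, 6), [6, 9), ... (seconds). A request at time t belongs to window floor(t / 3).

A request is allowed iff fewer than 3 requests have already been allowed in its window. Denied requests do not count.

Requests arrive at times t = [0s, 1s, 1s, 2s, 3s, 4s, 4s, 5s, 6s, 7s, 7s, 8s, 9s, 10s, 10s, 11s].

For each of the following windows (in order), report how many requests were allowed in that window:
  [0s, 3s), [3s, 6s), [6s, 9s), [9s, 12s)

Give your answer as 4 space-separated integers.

Answer: 3 3 3 3

Derivation:
Processing requests:
  req#1 t=0s (window 0): ALLOW
  req#2 t=1s (window 0): ALLOW
  req#3 t=1s (window 0): ALLOW
  req#4 t=2s (window 0): DENY
  req#5 t=3s (window 1): ALLOW
  req#6 t=4s (window 1): ALLOW
  req#7 t=4s (window 1): ALLOW
  req#8 t=5s (window 1): DENY
  req#9 t=6s (window 2): ALLOW
  req#10 t=7s (window 2): ALLOW
  req#11 t=7s (window 2): ALLOW
  req#12 t=8s (window 2): DENY
  req#13 t=9s (window 3): ALLOW
  req#14 t=10s (window 3): ALLOW
  req#15 t=10s (window 3): ALLOW
  req#16 t=11s (window 3): DENY

Allowed counts by window: 3 3 3 3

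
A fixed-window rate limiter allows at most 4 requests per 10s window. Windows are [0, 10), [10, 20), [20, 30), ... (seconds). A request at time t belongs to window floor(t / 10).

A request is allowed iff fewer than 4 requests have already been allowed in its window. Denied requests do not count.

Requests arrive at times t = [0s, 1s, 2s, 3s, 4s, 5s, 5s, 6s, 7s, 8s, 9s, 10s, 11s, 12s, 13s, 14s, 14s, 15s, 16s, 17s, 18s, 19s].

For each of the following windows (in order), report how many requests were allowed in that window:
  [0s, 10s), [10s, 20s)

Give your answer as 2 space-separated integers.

Answer: 4 4

Derivation:
Processing requests:
  req#1 t=0s (window 0): ALLOW
  req#2 t=1s (window 0): ALLOW
  req#3 t=2s (window 0): ALLOW
  req#4 t=3s (window 0): ALLOW
  req#5 t=4s (window 0): DENY
  req#6 t=5s (window 0): DENY
  req#7 t=5s (window 0): DENY
  req#8 t=6s (window 0): DENY
  req#9 t=7s (window 0): DENY
  req#10 t=8s (window 0): DENY
  req#11 t=9s (window 0): DENY
  req#12 t=10s (window 1): ALLOW
  req#13 t=11s (window 1): ALLOW
  req#14 t=12s (window 1): ALLOW
  req#15 t=13s (window 1): ALLOW
  req#16 t=14s (window 1): DENY
  req#17 t=14s (window 1): DENY
  req#18 t=15s (window 1): DENY
  req#19 t=16s (window 1): DENY
  req#20 t=17s (window 1): DENY
  req#21 t=18s (window 1): DENY
  req#22 t=19s (window 1): DENY

Allowed counts by window: 4 4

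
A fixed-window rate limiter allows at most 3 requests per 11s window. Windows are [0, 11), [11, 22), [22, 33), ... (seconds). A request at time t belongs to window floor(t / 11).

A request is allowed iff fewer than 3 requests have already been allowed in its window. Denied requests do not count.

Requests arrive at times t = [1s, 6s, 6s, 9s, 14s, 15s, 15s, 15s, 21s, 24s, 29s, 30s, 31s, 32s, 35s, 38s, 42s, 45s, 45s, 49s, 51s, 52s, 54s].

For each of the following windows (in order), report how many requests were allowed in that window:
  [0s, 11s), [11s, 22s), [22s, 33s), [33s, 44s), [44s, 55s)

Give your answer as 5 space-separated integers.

Answer: 3 3 3 3 3

Derivation:
Processing requests:
  req#1 t=1s (window 0): ALLOW
  req#2 t=6s (window 0): ALLOW
  req#3 t=6s (window 0): ALLOW
  req#4 t=9s (window 0): DENY
  req#5 t=14s (window 1): ALLOW
  req#6 t=15s (window 1): ALLOW
  req#7 t=15s (window 1): ALLOW
  req#8 t=15s (window 1): DENY
  req#9 t=21s (window 1): DENY
  req#10 t=24s (window 2): ALLOW
  req#11 t=29s (window 2): ALLOW
  req#12 t=30s (window 2): ALLOW
  req#13 t=31s (window 2): DENY
  req#14 t=32s (window 2): DENY
  req#15 t=35s (window 3): ALLOW
  req#16 t=38s (window 3): ALLOW
  req#17 t=42s (window 3): ALLOW
  req#18 t=45s (window 4): ALLOW
  req#19 t=45s (window 4): ALLOW
  req#20 t=49s (window 4): ALLOW
  req#21 t=51s (window 4): DENY
  req#22 t=52s (window 4): DENY
  req#23 t=54s (window 4): DENY

Allowed counts by window: 3 3 3 3 3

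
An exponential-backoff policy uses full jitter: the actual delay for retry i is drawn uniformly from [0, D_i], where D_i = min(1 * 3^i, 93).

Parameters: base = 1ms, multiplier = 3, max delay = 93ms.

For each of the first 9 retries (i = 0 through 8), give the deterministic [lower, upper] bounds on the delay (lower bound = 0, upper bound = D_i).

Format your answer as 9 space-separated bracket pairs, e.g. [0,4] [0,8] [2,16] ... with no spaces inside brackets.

Computing bounds per retry:
  i=0: D_i=min(1*3^0,93)=1, bounds=[0,1]
  i=1: D_i=min(1*3^1,93)=3, bounds=[0,3]
  i=2: D_i=min(1*3^2,93)=9, bounds=[0,9]
  i=3: D_i=min(1*3^3,93)=27, bounds=[0,27]
  i=4: D_i=min(1*3^4,93)=81, bounds=[0,81]
  i=5: D_i=min(1*3^5,93)=93, bounds=[0,93]
  i=6: D_i=min(1*3^6,93)=93, bounds=[0,93]
  i=7: D_i=min(1*3^7,93)=93, bounds=[0,93]
  i=8: D_i=min(1*3^8,93)=93, bounds=[0,93]

Answer: [0,1] [0,3] [0,9] [0,27] [0,81] [0,93] [0,93] [0,93] [0,93]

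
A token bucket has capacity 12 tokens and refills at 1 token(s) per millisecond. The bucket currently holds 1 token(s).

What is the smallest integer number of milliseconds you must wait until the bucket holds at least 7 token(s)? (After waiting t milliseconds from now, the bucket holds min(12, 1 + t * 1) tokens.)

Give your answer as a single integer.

Answer: 6

Derivation:
Need 1 + t * 1 >= 7, so t >= 6/1.
Smallest integer t = ceil(6/1) = 6.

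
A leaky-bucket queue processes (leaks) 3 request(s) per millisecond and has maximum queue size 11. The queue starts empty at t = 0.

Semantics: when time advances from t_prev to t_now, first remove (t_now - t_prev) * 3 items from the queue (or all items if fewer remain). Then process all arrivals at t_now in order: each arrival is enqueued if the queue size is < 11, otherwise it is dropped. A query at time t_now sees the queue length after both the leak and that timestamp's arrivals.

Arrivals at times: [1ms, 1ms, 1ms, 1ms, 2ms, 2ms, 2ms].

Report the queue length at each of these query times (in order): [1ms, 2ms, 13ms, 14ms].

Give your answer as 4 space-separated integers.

Queue lengths at query times:
  query t=1ms: backlog = 4
  query t=2ms: backlog = 4
  query t=13ms: backlog = 0
  query t=14ms: backlog = 0

Answer: 4 4 0 0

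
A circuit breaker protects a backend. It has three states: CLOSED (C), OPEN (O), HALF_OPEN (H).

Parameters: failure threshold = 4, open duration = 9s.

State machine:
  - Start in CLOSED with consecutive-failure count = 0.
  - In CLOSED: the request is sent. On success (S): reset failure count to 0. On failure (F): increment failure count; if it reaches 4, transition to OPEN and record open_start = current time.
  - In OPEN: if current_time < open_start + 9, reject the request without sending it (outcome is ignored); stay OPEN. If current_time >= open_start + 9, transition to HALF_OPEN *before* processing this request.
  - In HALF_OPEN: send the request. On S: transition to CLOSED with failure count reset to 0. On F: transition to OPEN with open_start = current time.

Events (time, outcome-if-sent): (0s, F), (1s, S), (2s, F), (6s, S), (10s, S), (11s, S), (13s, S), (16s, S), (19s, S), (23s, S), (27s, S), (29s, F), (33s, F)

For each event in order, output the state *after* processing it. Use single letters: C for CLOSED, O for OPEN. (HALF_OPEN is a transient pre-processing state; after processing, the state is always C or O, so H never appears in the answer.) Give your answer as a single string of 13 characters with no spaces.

Answer: CCCCCCCCCCCCC

Derivation:
State after each event:
  event#1 t=0s outcome=F: state=CLOSED
  event#2 t=1s outcome=S: state=CLOSED
  event#3 t=2s outcome=F: state=CLOSED
  event#4 t=6s outcome=S: state=CLOSED
  event#5 t=10s outcome=S: state=CLOSED
  event#6 t=11s outcome=S: state=CLOSED
  event#7 t=13s outcome=S: state=CLOSED
  event#8 t=16s outcome=S: state=CLOSED
  event#9 t=19s outcome=S: state=CLOSED
  event#10 t=23s outcome=S: state=CLOSED
  event#11 t=27s outcome=S: state=CLOSED
  event#12 t=29s outcome=F: state=CLOSED
  event#13 t=33s outcome=F: state=CLOSED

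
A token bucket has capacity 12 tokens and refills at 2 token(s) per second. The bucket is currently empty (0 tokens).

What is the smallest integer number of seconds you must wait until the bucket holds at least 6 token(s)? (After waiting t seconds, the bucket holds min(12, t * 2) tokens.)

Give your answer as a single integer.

Need t * 2 >= 6, so t >= 6/2.
Smallest integer t = ceil(6/2) = 3.

Answer: 3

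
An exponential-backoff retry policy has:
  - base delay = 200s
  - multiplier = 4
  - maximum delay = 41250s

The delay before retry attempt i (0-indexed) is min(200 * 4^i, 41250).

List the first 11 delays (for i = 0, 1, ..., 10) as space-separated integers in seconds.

Answer: 200 800 3200 12800 41250 41250 41250 41250 41250 41250 41250

Derivation:
Computing each delay:
  i=0: min(200*4^0, 41250) = 200
  i=1: min(200*4^1, 41250) = 800
  i=2: min(200*4^2, 41250) = 3200
  i=3: min(200*4^3, 41250) = 12800
  i=4: min(200*4^4, 41250) = 41250
  i=5: min(200*4^5, 41250) = 41250
  i=6: min(200*4^6, 41250) = 41250
  i=7: min(200*4^7, 41250) = 41250
  i=8: min(200*4^8, 41250) = 41250
  i=9: min(200*4^9, 41250) = 41250
  i=10: min(200*4^10, 41250) = 41250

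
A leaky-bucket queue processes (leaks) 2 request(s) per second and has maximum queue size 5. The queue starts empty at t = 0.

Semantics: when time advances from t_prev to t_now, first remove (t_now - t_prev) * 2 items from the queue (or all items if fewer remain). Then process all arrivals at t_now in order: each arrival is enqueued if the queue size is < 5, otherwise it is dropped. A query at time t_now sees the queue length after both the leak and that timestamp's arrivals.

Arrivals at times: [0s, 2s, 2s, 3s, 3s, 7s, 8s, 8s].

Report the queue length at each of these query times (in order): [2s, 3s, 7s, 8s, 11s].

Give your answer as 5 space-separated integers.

Queue lengths at query times:
  query t=2s: backlog = 2
  query t=3s: backlog = 2
  query t=7s: backlog = 1
  query t=8s: backlog = 2
  query t=11s: backlog = 0

Answer: 2 2 1 2 0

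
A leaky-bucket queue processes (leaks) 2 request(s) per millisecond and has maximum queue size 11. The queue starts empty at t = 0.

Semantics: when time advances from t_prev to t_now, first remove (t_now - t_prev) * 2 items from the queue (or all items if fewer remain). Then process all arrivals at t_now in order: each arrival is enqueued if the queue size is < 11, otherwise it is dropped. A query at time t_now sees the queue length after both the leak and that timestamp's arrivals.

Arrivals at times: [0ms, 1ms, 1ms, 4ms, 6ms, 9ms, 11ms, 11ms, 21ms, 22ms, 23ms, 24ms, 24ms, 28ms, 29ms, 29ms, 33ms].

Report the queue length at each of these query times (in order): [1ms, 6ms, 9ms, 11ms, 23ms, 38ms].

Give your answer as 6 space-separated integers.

Answer: 2 1 1 2 1 0

Derivation:
Queue lengths at query times:
  query t=1ms: backlog = 2
  query t=6ms: backlog = 1
  query t=9ms: backlog = 1
  query t=11ms: backlog = 2
  query t=23ms: backlog = 1
  query t=38ms: backlog = 0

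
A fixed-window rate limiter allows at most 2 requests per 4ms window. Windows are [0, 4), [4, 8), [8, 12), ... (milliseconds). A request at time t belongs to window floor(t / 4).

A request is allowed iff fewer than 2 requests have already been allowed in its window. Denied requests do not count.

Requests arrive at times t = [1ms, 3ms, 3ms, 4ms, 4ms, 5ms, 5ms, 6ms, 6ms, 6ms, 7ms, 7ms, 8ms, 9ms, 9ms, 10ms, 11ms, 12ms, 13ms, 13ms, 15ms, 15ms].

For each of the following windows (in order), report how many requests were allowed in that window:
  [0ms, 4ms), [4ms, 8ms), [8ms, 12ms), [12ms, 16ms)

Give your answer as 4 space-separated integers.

Processing requests:
  req#1 t=1ms (window 0): ALLOW
  req#2 t=3ms (window 0): ALLOW
  req#3 t=3ms (window 0): DENY
  req#4 t=4ms (window 1): ALLOW
  req#5 t=4ms (window 1): ALLOW
  req#6 t=5ms (window 1): DENY
  req#7 t=5ms (window 1): DENY
  req#8 t=6ms (window 1): DENY
  req#9 t=6ms (window 1): DENY
  req#10 t=6ms (window 1): DENY
  req#11 t=7ms (window 1): DENY
  req#12 t=7ms (window 1): DENY
  req#13 t=8ms (window 2): ALLOW
  req#14 t=9ms (window 2): ALLOW
  req#15 t=9ms (window 2): DENY
  req#16 t=10ms (window 2): DENY
  req#17 t=11ms (window 2): DENY
  req#18 t=12ms (window 3): ALLOW
  req#19 t=13ms (window 3): ALLOW
  req#20 t=13ms (window 3): DENY
  req#21 t=15ms (window 3): DENY
  req#22 t=15ms (window 3): DENY

Allowed counts by window: 2 2 2 2

Answer: 2 2 2 2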